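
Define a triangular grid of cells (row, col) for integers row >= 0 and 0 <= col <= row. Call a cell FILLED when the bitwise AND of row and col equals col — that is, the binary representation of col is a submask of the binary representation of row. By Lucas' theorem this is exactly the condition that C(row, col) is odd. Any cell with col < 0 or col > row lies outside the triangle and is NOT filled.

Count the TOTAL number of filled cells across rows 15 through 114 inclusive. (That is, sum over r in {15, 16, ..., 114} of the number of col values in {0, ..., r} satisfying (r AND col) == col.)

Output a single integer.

Answer: 1514

Derivation:
r15=1111 pc4: +16 =16
r16=10000 pc1: +2 =18
r17=10001 pc2: +4 =22
r18=10010 pc2: +4 =26
r19=10011 pc3: +8 =34
r20=10100 pc2: +4 =38
r21=10101 pc3: +8 =46
r22=10110 pc3: +8 =54
r23=10111 pc4: +16 =70
r24=11000 pc2: +4 =74
r25=11001 pc3: +8 =82
r26=11010 pc3: +8 =90
r27=11011 pc4: +16 =106
r28=11100 pc3: +8 =114
r29=11101 pc4: +16 =130
r30=11110 pc4: +16 =146
r31=11111 pc5: +32 =178
r32=100000 pc1: +2 =180
r33=100001 pc2: +4 =184
r34=100010 pc2: +4 =188
r35=100011 pc3: +8 =196
r36=100100 pc2: +4 =200
r37=100101 pc3: +8 =208
r38=100110 pc3: +8 =216
r39=100111 pc4: +16 =232
r40=101000 pc2: +4 =236
r41=101001 pc3: +8 =244
r42=101010 pc3: +8 =252
r43=101011 pc4: +16 =268
r44=101100 pc3: +8 =276
r45=101101 pc4: +16 =292
r46=101110 pc4: +16 =308
r47=101111 pc5: +32 =340
r48=110000 pc2: +4 =344
r49=110001 pc3: +8 =352
r50=110010 pc3: +8 =360
r51=110011 pc4: +16 =376
r52=110100 pc3: +8 =384
r53=110101 pc4: +16 =400
r54=110110 pc4: +16 =416
r55=110111 pc5: +32 =448
r56=111000 pc3: +8 =456
r57=111001 pc4: +16 =472
r58=111010 pc4: +16 =488
r59=111011 pc5: +32 =520
r60=111100 pc4: +16 =536
r61=111101 pc5: +32 =568
r62=111110 pc5: +32 =600
r63=111111 pc6: +64 =664
r64=1000000 pc1: +2 =666
r65=1000001 pc2: +4 =670
r66=1000010 pc2: +4 =674
r67=1000011 pc3: +8 =682
r68=1000100 pc2: +4 =686
r69=1000101 pc3: +8 =694
r70=1000110 pc3: +8 =702
r71=1000111 pc4: +16 =718
r72=1001000 pc2: +4 =722
r73=1001001 pc3: +8 =730
r74=1001010 pc3: +8 =738
r75=1001011 pc4: +16 =754
r76=1001100 pc3: +8 =762
r77=1001101 pc4: +16 =778
r78=1001110 pc4: +16 =794
r79=1001111 pc5: +32 =826
r80=1010000 pc2: +4 =830
r81=1010001 pc3: +8 =838
r82=1010010 pc3: +8 =846
r83=1010011 pc4: +16 =862
r84=1010100 pc3: +8 =870
r85=1010101 pc4: +16 =886
r86=1010110 pc4: +16 =902
r87=1010111 pc5: +32 =934
r88=1011000 pc3: +8 =942
r89=1011001 pc4: +16 =958
r90=1011010 pc4: +16 =974
r91=1011011 pc5: +32 =1006
r92=1011100 pc4: +16 =1022
r93=1011101 pc5: +32 =1054
r94=1011110 pc5: +32 =1086
r95=1011111 pc6: +64 =1150
r96=1100000 pc2: +4 =1154
r97=1100001 pc3: +8 =1162
r98=1100010 pc3: +8 =1170
r99=1100011 pc4: +16 =1186
r100=1100100 pc3: +8 =1194
r101=1100101 pc4: +16 =1210
r102=1100110 pc4: +16 =1226
r103=1100111 pc5: +32 =1258
r104=1101000 pc3: +8 =1266
r105=1101001 pc4: +16 =1282
r106=1101010 pc4: +16 =1298
r107=1101011 pc5: +32 =1330
r108=1101100 pc4: +16 =1346
r109=1101101 pc5: +32 =1378
r110=1101110 pc5: +32 =1410
r111=1101111 pc6: +64 =1474
r112=1110000 pc3: +8 =1482
r113=1110001 pc4: +16 =1498
r114=1110010 pc4: +16 =1514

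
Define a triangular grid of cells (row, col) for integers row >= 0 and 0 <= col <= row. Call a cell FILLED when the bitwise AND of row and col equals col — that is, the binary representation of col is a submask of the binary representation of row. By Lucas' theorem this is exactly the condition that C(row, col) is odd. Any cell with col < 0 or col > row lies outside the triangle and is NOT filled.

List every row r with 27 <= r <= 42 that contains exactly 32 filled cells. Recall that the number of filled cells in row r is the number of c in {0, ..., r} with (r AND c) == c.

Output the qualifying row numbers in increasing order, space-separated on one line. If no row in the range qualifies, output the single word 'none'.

Row r has 2^popcount(r) filled cells, so we need popcount(r) = log2(32) = 5.
Scan r = 27..42 and keep those with exactly 5 one-bits:
r=27=11011 popcount=4 -> skip
r=28=11100 popcount=3 -> skip
r=29=11101 popcount=4 -> skip
r=30=11110 popcount=4 -> skip
r=31=11111 popcount=5 -> KEEP
r=32=100000 popcount=1 -> skip
r=33=100001 popcount=2 -> skip
r=34=100010 popcount=2 -> skip
r=35=100011 popcount=3 -> skip
r=36=100100 popcount=2 -> skip
r=37=100101 popcount=3 -> skip
r=38=100110 popcount=3 -> skip
r=39=100111 popcount=4 -> skip
r=40=101000 popcount=2 -> skip
r=41=101001 popcount=3 -> skip
r=42=101010 popcount=3 -> skip
Kept rows: 31

Answer: 31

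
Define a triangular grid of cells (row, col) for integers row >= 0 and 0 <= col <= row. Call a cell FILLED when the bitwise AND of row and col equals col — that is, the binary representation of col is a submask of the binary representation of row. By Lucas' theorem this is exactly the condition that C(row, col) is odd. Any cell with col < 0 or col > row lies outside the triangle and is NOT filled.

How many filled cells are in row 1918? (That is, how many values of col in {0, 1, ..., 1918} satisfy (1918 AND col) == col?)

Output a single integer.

1918 in binary = 11101111110
popcount(1918) = number of 1-bits in 11101111110 = 9
A col c satisfies (1918 AND c) == c iff every set bit of c is also set in 1918; each of the 9 set bits of 1918 can independently be on or off in c.
count = 2^9 = 512

Answer: 512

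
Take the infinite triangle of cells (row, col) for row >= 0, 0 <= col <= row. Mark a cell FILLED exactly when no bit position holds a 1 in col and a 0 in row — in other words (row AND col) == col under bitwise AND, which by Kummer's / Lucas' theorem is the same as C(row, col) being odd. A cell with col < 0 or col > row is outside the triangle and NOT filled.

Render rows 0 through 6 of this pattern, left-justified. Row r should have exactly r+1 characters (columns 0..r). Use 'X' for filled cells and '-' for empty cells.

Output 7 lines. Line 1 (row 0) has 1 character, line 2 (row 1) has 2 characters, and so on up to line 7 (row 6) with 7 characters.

Answer: X
XX
X-X
XXXX
X---X
XX--XX
X-X-X-X

Derivation:
r0=0: X
r1=1: XX
r2=10: X-X
r3=11: XXXX
r4=100: X---X
r5=101: XX--XX
r6=110: X-X-X-X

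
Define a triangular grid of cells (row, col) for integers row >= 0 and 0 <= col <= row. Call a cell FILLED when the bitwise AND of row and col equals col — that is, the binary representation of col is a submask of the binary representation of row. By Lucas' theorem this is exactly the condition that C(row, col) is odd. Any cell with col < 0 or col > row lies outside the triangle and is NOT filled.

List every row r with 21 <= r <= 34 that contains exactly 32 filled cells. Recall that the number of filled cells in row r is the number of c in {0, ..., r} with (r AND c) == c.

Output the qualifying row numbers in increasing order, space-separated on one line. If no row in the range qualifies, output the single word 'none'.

Answer: 31

Derivation:
Row r has 2^popcount(r) filled cells, so we need popcount(r) = log2(32) = 5.
Scan r = 21..34 and keep those with exactly 5 one-bits:
r=21=10101 popcount=3 -> skip
r=22=10110 popcount=3 -> skip
r=23=10111 popcount=4 -> skip
r=24=11000 popcount=2 -> skip
r=25=11001 popcount=3 -> skip
r=26=11010 popcount=3 -> skip
r=27=11011 popcount=4 -> skip
r=28=11100 popcount=3 -> skip
r=29=11101 popcount=4 -> skip
r=30=11110 popcount=4 -> skip
r=31=11111 popcount=5 -> KEEP
r=32=100000 popcount=1 -> skip
r=33=100001 popcount=2 -> skip
r=34=100010 popcount=2 -> skip
Kept rows: 31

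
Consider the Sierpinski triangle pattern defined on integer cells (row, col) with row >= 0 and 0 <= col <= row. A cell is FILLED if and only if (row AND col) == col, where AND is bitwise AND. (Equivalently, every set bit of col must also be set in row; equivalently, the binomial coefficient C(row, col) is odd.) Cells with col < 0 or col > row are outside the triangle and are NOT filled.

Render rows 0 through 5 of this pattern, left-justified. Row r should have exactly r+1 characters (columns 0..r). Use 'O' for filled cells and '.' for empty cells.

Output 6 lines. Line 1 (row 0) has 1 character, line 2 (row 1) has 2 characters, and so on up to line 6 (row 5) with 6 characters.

Answer: O
OO
O.O
OOOO
O...O
OO..OO

Derivation:
r0=0: O
r1=1: OO
r2=10: O.O
r3=11: OOOO
r4=100: O...O
r5=101: OO..OO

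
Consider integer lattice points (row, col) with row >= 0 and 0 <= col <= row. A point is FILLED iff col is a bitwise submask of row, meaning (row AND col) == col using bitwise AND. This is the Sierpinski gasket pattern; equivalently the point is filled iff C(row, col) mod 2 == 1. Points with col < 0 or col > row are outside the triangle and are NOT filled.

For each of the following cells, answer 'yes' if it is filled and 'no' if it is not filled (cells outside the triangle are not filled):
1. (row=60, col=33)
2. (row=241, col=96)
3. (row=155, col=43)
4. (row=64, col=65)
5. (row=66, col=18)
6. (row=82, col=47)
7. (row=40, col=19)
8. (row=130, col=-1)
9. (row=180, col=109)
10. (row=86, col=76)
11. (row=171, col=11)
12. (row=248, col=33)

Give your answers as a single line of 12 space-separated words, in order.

(60,33): row=0b111100, col=0b100001, row AND col = 0b100000 = 32; 32 != 33 -> empty
(241,96): row=0b11110001, col=0b1100000, row AND col = 0b1100000 = 96; 96 == 96 -> filled
(155,43): row=0b10011011, col=0b101011, row AND col = 0b1011 = 11; 11 != 43 -> empty
(64,65): col outside [0, 64] -> not filled
(66,18): row=0b1000010, col=0b10010, row AND col = 0b10 = 2; 2 != 18 -> empty
(82,47): row=0b1010010, col=0b101111, row AND col = 0b10 = 2; 2 != 47 -> empty
(40,19): row=0b101000, col=0b10011, row AND col = 0b0 = 0; 0 != 19 -> empty
(130,-1): col outside [0, 130] -> not filled
(180,109): row=0b10110100, col=0b1101101, row AND col = 0b100100 = 36; 36 != 109 -> empty
(86,76): row=0b1010110, col=0b1001100, row AND col = 0b1000100 = 68; 68 != 76 -> empty
(171,11): row=0b10101011, col=0b1011, row AND col = 0b1011 = 11; 11 == 11 -> filled
(248,33): row=0b11111000, col=0b100001, row AND col = 0b100000 = 32; 32 != 33 -> empty

Answer: no yes no no no no no no no no yes no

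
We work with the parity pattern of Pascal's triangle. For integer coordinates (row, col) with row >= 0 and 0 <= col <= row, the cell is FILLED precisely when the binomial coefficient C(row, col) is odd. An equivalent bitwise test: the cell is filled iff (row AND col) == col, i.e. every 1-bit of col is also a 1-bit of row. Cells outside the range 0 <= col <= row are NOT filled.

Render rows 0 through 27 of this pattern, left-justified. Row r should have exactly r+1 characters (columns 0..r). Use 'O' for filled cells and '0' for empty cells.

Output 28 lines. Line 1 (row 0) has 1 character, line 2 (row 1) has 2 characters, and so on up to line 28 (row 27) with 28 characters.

Answer: O
OO
O0O
OOOO
O000O
OO00OO
O0O0O0O
OOOOOOOO
O0000000O
OO000000OO
O0O00000O0O
OOOO0000OOOO
O000O000O000O
OO00OO00OO00OO
O0O0O0O0O0O0O0O
OOOOOOOOOOOOOOOO
O000000000000000O
OO00000000000000OO
O0O0000000000000O0O
OOOO000000000000OOOO
O000O00000000000O000O
OO00OO0000000000OO00OO
O0O0O0O000000000O0O0O0O
OOOOOOOO00000000OOOOOOOO
O0000000O0000000O0000000O
OO000000OO000000OO000000OO
O0O00000O0O00000O0O00000O0O
OOOO0000OOOO0000OOOO0000OOOO

Derivation:
r0=0: O
r1=1: OO
r2=10: O0O
r3=11: OOOO
r4=100: O000O
r5=101: OO00OO
r6=110: O0O0O0O
r7=111: OOOOOOOO
r8=1000: O0000000O
r9=1001: OO000000OO
r10=1010: O0O00000O0O
r11=1011: OOOO0000OOOO
r12=1100: O000O000O000O
r13=1101: OO00OO00OO00OO
r14=1110: O0O0O0O0O0O0O0O
r15=1111: OOOOOOOOOOOOOOOO
r16=10000: O000000000000000O
r17=10001: OO00000000000000OO
r18=10010: O0O0000000000000O0O
r19=10011: OOOO000000000000OOOO
r20=10100: O000O00000000000O000O
r21=10101: OO00OO0000000000OO00OO
r22=10110: O0O0O0O000000000O0O0O0O
r23=10111: OOOOOOOO00000000OOOOOOOO
r24=11000: O0000000O0000000O0000000O
r25=11001: OO000000OO000000OO000000OO
r26=11010: O0O00000O0O00000O0O00000O0O
r27=11011: OOOO0000OOOO0000OOOO0000OOOO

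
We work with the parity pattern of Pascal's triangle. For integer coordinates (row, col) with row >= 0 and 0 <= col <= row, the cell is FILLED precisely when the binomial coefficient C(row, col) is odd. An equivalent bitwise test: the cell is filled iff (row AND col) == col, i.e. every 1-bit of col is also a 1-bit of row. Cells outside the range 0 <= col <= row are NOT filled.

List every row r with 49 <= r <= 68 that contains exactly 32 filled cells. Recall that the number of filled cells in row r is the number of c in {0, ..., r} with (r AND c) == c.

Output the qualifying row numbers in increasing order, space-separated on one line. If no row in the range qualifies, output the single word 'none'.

Row r has 2^popcount(r) filled cells, so we need popcount(r) = log2(32) = 5.
Scan r = 49..68 and keep those with exactly 5 one-bits:
r=49=110001 popcount=3 -> skip
r=50=110010 popcount=3 -> skip
r=51=110011 popcount=4 -> skip
r=52=110100 popcount=3 -> skip
r=53=110101 popcount=4 -> skip
r=54=110110 popcount=4 -> skip
r=55=110111 popcount=5 -> KEEP
r=56=111000 popcount=3 -> skip
r=57=111001 popcount=4 -> skip
r=58=111010 popcount=4 -> skip
r=59=111011 popcount=5 -> KEEP
r=60=111100 popcount=4 -> skip
r=61=111101 popcount=5 -> KEEP
r=62=111110 popcount=5 -> KEEP
r=63=111111 popcount=6 -> skip
r=64=1000000 popcount=1 -> skip
r=65=1000001 popcount=2 -> skip
r=66=1000010 popcount=2 -> skip
r=67=1000011 popcount=3 -> skip
r=68=1000100 popcount=2 -> skip
Kept rows: 55 59 61 62

Answer: 55 59 61 62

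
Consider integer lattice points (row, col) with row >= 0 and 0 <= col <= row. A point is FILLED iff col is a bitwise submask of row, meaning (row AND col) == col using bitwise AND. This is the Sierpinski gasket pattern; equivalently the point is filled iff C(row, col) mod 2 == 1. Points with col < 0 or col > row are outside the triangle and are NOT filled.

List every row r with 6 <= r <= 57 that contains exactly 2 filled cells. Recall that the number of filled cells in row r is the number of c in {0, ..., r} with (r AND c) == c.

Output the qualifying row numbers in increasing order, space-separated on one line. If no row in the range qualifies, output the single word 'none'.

Row r has 2^popcount(r) filled cells, so we need popcount(r) = log2(2) = 1.
Scan r = 6..57 and keep those with exactly 1 one-bits:
r=6=110 popcount=2 -> skip
r=7=111 popcount=3 -> skip
r=8=1000 popcount=1 -> KEEP
r=9=1001 popcount=2 -> skip
r=10=1010 popcount=2 -> skip
r=11=1011 popcount=3 -> skip
r=12=1100 popcount=2 -> skip
r=13=1101 popcount=3 -> skip
r=14=1110 popcount=3 -> skip
r=15=1111 popcount=4 -> skip
r=16=10000 popcount=1 -> KEEP
r=17=10001 popcount=2 -> skip
r=18=10010 popcount=2 -> skip
r=19=10011 popcount=3 -> skip
r=20=10100 popcount=2 -> skip
r=21=10101 popcount=3 -> skip
r=22=10110 popcount=3 -> skip
r=23=10111 popcount=4 -> skip
r=24=11000 popcount=2 -> skip
r=25=11001 popcount=3 -> skip
r=26=11010 popcount=3 -> skip
r=27=11011 popcount=4 -> skip
r=28=11100 popcount=3 -> skip
r=29=11101 popcount=4 -> skip
r=30=11110 popcount=4 -> skip
r=31=11111 popcount=5 -> skip
r=32=100000 popcount=1 -> KEEP
r=33=100001 popcount=2 -> skip
r=34=100010 popcount=2 -> skip
r=35=100011 popcount=3 -> skip
r=36=100100 popcount=2 -> skip
r=37=100101 popcount=3 -> skip
r=38=100110 popcount=3 -> skip
r=39=100111 popcount=4 -> skip
r=40=101000 popcount=2 -> skip
r=41=101001 popcount=3 -> skip
r=42=101010 popcount=3 -> skip
r=43=101011 popcount=4 -> skip
r=44=101100 popcount=3 -> skip
r=45=101101 popcount=4 -> skip
r=46=101110 popcount=4 -> skip
r=47=101111 popcount=5 -> skip
r=48=110000 popcount=2 -> skip
r=49=110001 popcount=3 -> skip
r=50=110010 popcount=3 -> skip
r=51=110011 popcount=4 -> skip
r=52=110100 popcount=3 -> skip
r=53=110101 popcount=4 -> skip
r=54=110110 popcount=4 -> skip
r=55=110111 popcount=5 -> skip
r=56=111000 popcount=3 -> skip
r=57=111001 popcount=4 -> skip
Kept rows: 8 16 32

Answer: 8 16 32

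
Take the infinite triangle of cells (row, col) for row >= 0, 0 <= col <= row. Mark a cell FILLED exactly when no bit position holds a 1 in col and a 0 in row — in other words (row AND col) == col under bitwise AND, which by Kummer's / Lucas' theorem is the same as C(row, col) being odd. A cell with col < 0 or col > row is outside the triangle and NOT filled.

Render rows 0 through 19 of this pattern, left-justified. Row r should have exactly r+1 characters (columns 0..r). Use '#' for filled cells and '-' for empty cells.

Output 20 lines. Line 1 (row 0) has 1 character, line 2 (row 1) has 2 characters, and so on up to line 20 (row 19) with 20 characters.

r0=0: #
r1=1: ##
r2=10: #-#
r3=11: ####
r4=100: #---#
r5=101: ##--##
r6=110: #-#-#-#
r7=111: ########
r8=1000: #-------#
r9=1001: ##------##
r10=1010: #-#-----#-#
r11=1011: ####----####
r12=1100: #---#---#---#
r13=1101: ##--##--##--##
r14=1110: #-#-#-#-#-#-#-#
r15=1111: ################
r16=10000: #---------------#
r17=10001: ##--------------##
r18=10010: #-#-------------#-#
r19=10011: ####------------####

Answer: #
##
#-#
####
#---#
##--##
#-#-#-#
########
#-------#
##------##
#-#-----#-#
####----####
#---#---#---#
##--##--##--##
#-#-#-#-#-#-#-#
################
#---------------#
##--------------##
#-#-------------#-#
####------------####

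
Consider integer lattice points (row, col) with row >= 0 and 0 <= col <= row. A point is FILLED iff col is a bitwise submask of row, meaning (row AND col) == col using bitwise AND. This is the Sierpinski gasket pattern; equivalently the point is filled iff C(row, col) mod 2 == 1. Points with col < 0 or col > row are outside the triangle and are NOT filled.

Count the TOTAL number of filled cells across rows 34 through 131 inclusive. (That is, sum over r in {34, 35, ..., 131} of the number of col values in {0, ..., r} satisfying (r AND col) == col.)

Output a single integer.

Answer: 1956

Derivation:
r34=100010 pc2: +4 =4
r35=100011 pc3: +8 =12
r36=100100 pc2: +4 =16
r37=100101 pc3: +8 =24
r38=100110 pc3: +8 =32
r39=100111 pc4: +16 =48
r40=101000 pc2: +4 =52
r41=101001 pc3: +8 =60
r42=101010 pc3: +8 =68
r43=101011 pc4: +16 =84
r44=101100 pc3: +8 =92
r45=101101 pc4: +16 =108
r46=101110 pc4: +16 =124
r47=101111 pc5: +32 =156
r48=110000 pc2: +4 =160
r49=110001 pc3: +8 =168
r50=110010 pc3: +8 =176
r51=110011 pc4: +16 =192
r52=110100 pc3: +8 =200
r53=110101 pc4: +16 =216
r54=110110 pc4: +16 =232
r55=110111 pc5: +32 =264
r56=111000 pc3: +8 =272
r57=111001 pc4: +16 =288
r58=111010 pc4: +16 =304
r59=111011 pc5: +32 =336
r60=111100 pc4: +16 =352
r61=111101 pc5: +32 =384
r62=111110 pc5: +32 =416
r63=111111 pc6: +64 =480
r64=1000000 pc1: +2 =482
r65=1000001 pc2: +4 =486
r66=1000010 pc2: +4 =490
r67=1000011 pc3: +8 =498
r68=1000100 pc2: +4 =502
r69=1000101 pc3: +8 =510
r70=1000110 pc3: +8 =518
r71=1000111 pc4: +16 =534
r72=1001000 pc2: +4 =538
r73=1001001 pc3: +8 =546
r74=1001010 pc3: +8 =554
r75=1001011 pc4: +16 =570
r76=1001100 pc3: +8 =578
r77=1001101 pc4: +16 =594
r78=1001110 pc4: +16 =610
r79=1001111 pc5: +32 =642
r80=1010000 pc2: +4 =646
r81=1010001 pc3: +8 =654
r82=1010010 pc3: +8 =662
r83=1010011 pc4: +16 =678
r84=1010100 pc3: +8 =686
r85=1010101 pc4: +16 =702
r86=1010110 pc4: +16 =718
r87=1010111 pc5: +32 =750
r88=1011000 pc3: +8 =758
r89=1011001 pc4: +16 =774
r90=1011010 pc4: +16 =790
r91=1011011 pc5: +32 =822
r92=1011100 pc4: +16 =838
r93=1011101 pc5: +32 =870
r94=1011110 pc5: +32 =902
r95=1011111 pc6: +64 =966
r96=1100000 pc2: +4 =970
r97=1100001 pc3: +8 =978
r98=1100010 pc3: +8 =986
r99=1100011 pc4: +16 =1002
r100=1100100 pc3: +8 =1010
r101=1100101 pc4: +16 =1026
r102=1100110 pc4: +16 =1042
r103=1100111 pc5: +32 =1074
r104=1101000 pc3: +8 =1082
r105=1101001 pc4: +16 =1098
r106=1101010 pc4: +16 =1114
r107=1101011 pc5: +32 =1146
r108=1101100 pc4: +16 =1162
r109=1101101 pc5: +32 =1194
r110=1101110 pc5: +32 =1226
r111=1101111 pc6: +64 =1290
r112=1110000 pc3: +8 =1298
r113=1110001 pc4: +16 =1314
r114=1110010 pc4: +16 =1330
r115=1110011 pc5: +32 =1362
r116=1110100 pc4: +16 =1378
r117=1110101 pc5: +32 =1410
r118=1110110 pc5: +32 =1442
r119=1110111 pc6: +64 =1506
r120=1111000 pc4: +16 =1522
r121=1111001 pc5: +32 =1554
r122=1111010 pc5: +32 =1586
r123=1111011 pc6: +64 =1650
r124=1111100 pc5: +32 =1682
r125=1111101 pc6: +64 =1746
r126=1111110 pc6: +64 =1810
r127=1111111 pc7: +128 =1938
r128=10000000 pc1: +2 =1940
r129=10000001 pc2: +4 =1944
r130=10000010 pc2: +4 =1948
r131=10000011 pc3: +8 =1956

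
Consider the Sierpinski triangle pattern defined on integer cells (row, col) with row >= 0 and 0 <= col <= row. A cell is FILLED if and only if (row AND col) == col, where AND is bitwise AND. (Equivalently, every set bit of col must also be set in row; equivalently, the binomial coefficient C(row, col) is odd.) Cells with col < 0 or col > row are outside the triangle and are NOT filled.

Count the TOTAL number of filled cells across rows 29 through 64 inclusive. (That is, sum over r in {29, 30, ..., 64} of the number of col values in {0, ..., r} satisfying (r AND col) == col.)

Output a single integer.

r29=11101 pc4: +16 =16
r30=11110 pc4: +16 =32
r31=11111 pc5: +32 =64
r32=100000 pc1: +2 =66
r33=100001 pc2: +4 =70
r34=100010 pc2: +4 =74
r35=100011 pc3: +8 =82
r36=100100 pc2: +4 =86
r37=100101 pc3: +8 =94
r38=100110 pc3: +8 =102
r39=100111 pc4: +16 =118
r40=101000 pc2: +4 =122
r41=101001 pc3: +8 =130
r42=101010 pc3: +8 =138
r43=101011 pc4: +16 =154
r44=101100 pc3: +8 =162
r45=101101 pc4: +16 =178
r46=101110 pc4: +16 =194
r47=101111 pc5: +32 =226
r48=110000 pc2: +4 =230
r49=110001 pc3: +8 =238
r50=110010 pc3: +8 =246
r51=110011 pc4: +16 =262
r52=110100 pc3: +8 =270
r53=110101 pc4: +16 =286
r54=110110 pc4: +16 =302
r55=110111 pc5: +32 =334
r56=111000 pc3: +8 =342
r57=111001 pc4: +16 =358
r58=111010 pc4: +16 =374
r59=111011 pc5: +32 =406
r60=111100 pc4: +16 =422
r61=111101 pc5: +32 =454
r62=111110 pc5: +32 =486
r63=111111 pc6: +64 =550
r64=1000000 pc1: +2 =552

Answer: 552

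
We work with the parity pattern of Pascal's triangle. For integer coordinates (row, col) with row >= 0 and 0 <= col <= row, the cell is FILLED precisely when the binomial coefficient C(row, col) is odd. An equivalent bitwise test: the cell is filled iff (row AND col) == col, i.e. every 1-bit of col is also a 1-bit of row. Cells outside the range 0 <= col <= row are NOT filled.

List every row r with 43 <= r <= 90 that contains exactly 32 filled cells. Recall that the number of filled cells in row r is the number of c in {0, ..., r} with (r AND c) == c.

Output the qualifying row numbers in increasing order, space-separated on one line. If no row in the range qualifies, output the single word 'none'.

Row r has 2^popcount(r) filled cells, so we need popcount(r) = log2(32) = 5.
Scan r = 43..90 and keep those with exactly 5 one-bits:
r=43=101011 popcount=4 -> skip
r=44=101100 popcount=3 -> skip
r=45=101101 popcount=4 -> skip
r=46=101110 popcount=4 -> skip
r=47=101111 popcount=5 -> KEEP
r=48=110000 popcount=2 -> skip
r=49=110001 popcount=3 -> skip
r=50=110010 popcount=3 -> skip
r=51=110011 popcount=4 -> skip
r=52=110100 popcount=3 -> skip
r=53=110101 popcount=4 -> skip
r=54=110110 popcount=4 -> skip
r=55=110111 popcount=5 -> KEEP
r=56=111000 popcount=3 -> skip
r=57=111001 popcount=4 -> skip
r=58=111010 popcount=4 -> skip
r=59=111011 popcount=5 -> KEEP
r=60=111100 popcount=4 -> skip
r=61=111101 popcount=5 -> KEEP
r=62=111110 popcount=5 -> KEEP
r=63=111111 popcount=6 -> skip
r=64=1000000 popcount=1 -> skip
r=65=1000001 popcount=2 -> skip
r=66=1000010 popcount=2 -> skip
r=67=1000011 popcount=3 -> skip
r=68=1000100 popcount=2 -> skip
r=69=1000101 popcount=3 -> skip
r=70=1000110 popcount=3 -> skip
r=71=1000111 popcount=4 -> skip
r=72=1001000 popcount=2 -> skip
r=73=1001001 popcount=3 -> skip
r=74=1001010 popcount=3 -> skip
r=75=1001011 popcount=4 -> skip
r=76=1001100 popcount=3 -> skip
r=77=1001101 popcount=4 -> skip
r=78=1001110 popcount=4 -> skip
r=79=1001111 popcount=5 -> KEEP
r=80=1010000 popcount=2 -> skip
r=81=1010001 popcount=3 -> skip
r=82=1010010 popcount=3 -> skip
r=83=1010011 popcount=4 -> skip
r=84=1010100 popcount=3 -> skip
r=85=1010101 popcount=4 -> skip
r=86=1010110 popcount=4 -> skip
r=87=1010111 popcount=5 -> KEEP
r=88=1011000 popcount=3 -> skip
r=89=1011001 popcount=4 -> skip
r=90=1011010 popcount=4 -> skip
Kept rows: 47 55 59 61 62 79 87

Answer: 47 55 59 61 62 79 87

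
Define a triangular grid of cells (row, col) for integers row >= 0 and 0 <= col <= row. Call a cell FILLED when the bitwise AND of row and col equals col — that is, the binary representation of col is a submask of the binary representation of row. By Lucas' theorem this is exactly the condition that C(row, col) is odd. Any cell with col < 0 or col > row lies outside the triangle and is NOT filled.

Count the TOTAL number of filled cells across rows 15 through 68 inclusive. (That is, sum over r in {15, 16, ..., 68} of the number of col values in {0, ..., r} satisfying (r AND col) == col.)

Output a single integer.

Answer: 686

Derivation:
r15=1111 pc4: +16 =16
r16=10000 pc1: +2 =18
r17=10001 pc2: +4 =22
r18=10010 pc2: +4 =26
r19=10011 pc3: +8 =34
r20=10100 pc2: +4 =38
r21=10101 pc3: +8 =46
r22=10110 pc3: +8 =54
r23=10111 pc4: +16 =70
r24=11000 pc2: +4 =74
r25=11001 pc3: +8 =82
r26=11010 pc3: +8 =90
r27=11011 pc4: +16 =106
r28=11100 pc3: +8 =114
r29=11101 pc4: +16 =130
r30=11110 pc4: +16 =146
r31=11111 pc5: +32 =178
r32=100000 pc1: +2 =180
r33=100001 pc2: +4 =184
r34=100010 pc2: +4 =188
r35=100011 pc3: +8 =196
r36=100100 pc2: +4 =200
r37=100101 pc3: +8 =208
r38=100110 pc3: +8 =216
r39=100111 pc4: +16 =232
r40=101000 pc2: +4 =236
r41=101001 pc3: +8 =244
r42=101010 pc3: +8 =252
r43=101011 pc4: +16 =268
r44=101100 pc3: +8 =276
r45=101101 pc4: +16 =292
r46=101110 pc4: +16 =308
r47=101111 pc5: +32 =340
r48=110000 pc2: +4 =344
r49=110001 pc3: +8 =352
r50=110010 pc3: +8 =360
r51=110011 pc4: +16 =376
r52=110100 pc3: +8 =384
r53=110101 pc4: +16 =400
r54=110110 pc4: +16 =416
r55=110111 pc5: +32 =448
r56=111000 pc3: +8 =456
r57=111001 pc4: +16 =472
r58=111010 pc4: +16 =488
r59=111011 pc5: +32 =520
r60=111100 pc4: +16 =536
r61=111101 pc5: +32 =568
r62=111110 pc5: +32 =600
r63=111111 pc6: +64 =664
r64=1000000 pc1: +2 =666
r65=1000001 pc2: +4 =670
r66=1000010 pc2: +4 =674
r67=1000011 pc3: +8 =682
r68=1000100 pc2: +4 =686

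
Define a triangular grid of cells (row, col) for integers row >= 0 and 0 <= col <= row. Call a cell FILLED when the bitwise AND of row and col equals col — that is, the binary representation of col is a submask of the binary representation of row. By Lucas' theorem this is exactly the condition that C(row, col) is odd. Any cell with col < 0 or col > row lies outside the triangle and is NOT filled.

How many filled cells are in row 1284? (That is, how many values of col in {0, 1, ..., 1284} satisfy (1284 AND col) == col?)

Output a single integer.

Answer: 8

Derivation:
1284 in binary = 10100000100
popcount(1284) = number of 1-bits in 10100000100 = 3
A col c satisfies (1284 AND c) == c iff every set bit of c is also set in 1284; each of the 3 set bits of 1284 can independently be on or off in c.
count = 2^3 = 8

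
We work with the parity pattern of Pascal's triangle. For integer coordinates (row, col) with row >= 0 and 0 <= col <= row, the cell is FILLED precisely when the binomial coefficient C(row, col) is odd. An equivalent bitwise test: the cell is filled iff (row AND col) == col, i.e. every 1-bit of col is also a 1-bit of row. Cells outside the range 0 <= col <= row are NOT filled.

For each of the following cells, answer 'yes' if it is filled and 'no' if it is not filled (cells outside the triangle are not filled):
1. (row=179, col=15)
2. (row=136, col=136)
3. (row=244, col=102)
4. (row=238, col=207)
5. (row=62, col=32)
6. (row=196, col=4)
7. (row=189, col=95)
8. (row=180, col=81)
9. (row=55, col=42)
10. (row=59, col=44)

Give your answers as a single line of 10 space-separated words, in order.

Answer: no yes no no yes yes no no no no

Derivation:
(179,15): row=0b10110011, col=0b1111, row AND col = 0b11 = 3; 3 != 15 -> empty
(136,136): row=0b10001000, col=0b10001000, row AND col = 0b10001000 = 136; 136 == 136 -> filled
(244,102): row=0b11110100, col=0b1100110, row AND col = 0b1100100 = 100; 100 != 102 -> empty
(238,207): row=0b11101110, col=0b11001111, row AND col = 0b11001110 = 206; 206 != 207 -> empty
(62,32): row=0b111110, col=0b100000, row AND col = 0b100000 = 32; 32 == 32 -> filled
(196,4): row=0b11000100, col=0b100, row AND col = 0b100 = 4; 4 == 4 -> filled
(189,95): row=0b10111101, col=0b1011111, row AND col = 0b11101 = 29; 29 != 95 -> empty
(180,81): row=0b10110100, col=0b1010001, row AND col = 0b10000 = 16; 16 != 81 -> empty
(55,42): row=0b110111, col=0b101010, row AND col = 0b100010 = 34; 34 != 42 -> empty
(59,44): row=0b111011, col=0b101100, row AND col = 0b101000 = 40; 40 != 44 -> empty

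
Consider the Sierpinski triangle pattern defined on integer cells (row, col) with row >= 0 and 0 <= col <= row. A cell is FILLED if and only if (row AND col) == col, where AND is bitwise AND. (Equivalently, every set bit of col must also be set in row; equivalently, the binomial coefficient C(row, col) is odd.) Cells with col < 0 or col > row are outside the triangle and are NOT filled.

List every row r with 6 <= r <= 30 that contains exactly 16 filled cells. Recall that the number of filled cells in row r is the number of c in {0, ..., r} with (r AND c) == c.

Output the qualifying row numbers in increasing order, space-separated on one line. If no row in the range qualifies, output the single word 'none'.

Row r has 2^popcount(r) filled cells, so we need popcount(r) = log2(16) = 4.
Scan r = 6..30 and keep those with exactly 4 one-bits:
r=6=110 popcount=2 -> skip
r=7=111 popcount=3 -> skip
r=8=1000 popcount=1 -> skip
r=9=1001 popcount=2 -> skip
r=10=1010 popcount=2 -> skip
r=11=1011 popcount=3 -> skip
r=12=1100 popcount=2 -> skip
r=13=1101 popcount=3 -> skip
r=14=1110 popcount=3 -> skip
r=15=1111 popcount=4 -> KEEP
r=16=10000 popcount=1 -> skip
r=17=10001 popcount=2 -> skip
r=18=10010 popcount=2 -> skip
r=19=10011 popcount=3 -> skip
r=20=10100 popcount=2 -> skip
r=21=10101 popcount=3 -> skip
r=22=10110 popcount=3 -> skip
r=23=10111 popcount=4 -> KEEP
r=24=11000 popcount=2 -> skip
r=25=11001 popcount=3 -> skip
r=26=11010 popcount=3 -> skip
r=27=11011 popcount=4 -> KEEP
r=28=11100 popcount=3 -> skip
r=29=11101 popcount=4 -> KEEP
r=30=11110 popcount=4 -> KEEP
Kept rows: 15 23 27 29 30

Answer: 15 23 27 29 30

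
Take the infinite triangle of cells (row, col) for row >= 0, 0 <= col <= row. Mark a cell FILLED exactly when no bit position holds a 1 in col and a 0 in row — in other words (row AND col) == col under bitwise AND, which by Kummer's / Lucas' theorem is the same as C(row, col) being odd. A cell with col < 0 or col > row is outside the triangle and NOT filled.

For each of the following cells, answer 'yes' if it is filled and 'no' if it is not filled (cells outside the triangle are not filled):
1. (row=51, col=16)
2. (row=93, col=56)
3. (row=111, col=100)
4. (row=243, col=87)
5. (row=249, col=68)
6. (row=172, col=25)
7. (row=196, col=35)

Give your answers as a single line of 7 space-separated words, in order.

Answer: yes no yes no no no no

Derivation:
(51,16): row=0b110011, col=0b10000, row AND col = 0b10000 = 16; 16 == 16 -> filled
(93,56): row=0b1011101, col=0b111000, row AND col = 0b11000 = 24; 24 != 56 -> empty
(111,100): row=0b1101111, col=0b1100100, row AND col = 0b1100100 = 100; 100 == 100 -> filled
(243,87): row=0b11110011, col=0b1010111, row AND col = 0b1010011 = 83; 83 != 87 -> empty
(249,68): row=0b11111001, col=0b1000100, row AND col = 0b1000000 = 64; 64 != 68 -> empty
(172,25): row=0b10101100, col=0b11001, row AND col = 0b1000 = 8; 8 != 25 -> empty
(196,35): row=0b11000100, col=0b100011, row AND col = 0b0 = 0; 0 != 35 -> empty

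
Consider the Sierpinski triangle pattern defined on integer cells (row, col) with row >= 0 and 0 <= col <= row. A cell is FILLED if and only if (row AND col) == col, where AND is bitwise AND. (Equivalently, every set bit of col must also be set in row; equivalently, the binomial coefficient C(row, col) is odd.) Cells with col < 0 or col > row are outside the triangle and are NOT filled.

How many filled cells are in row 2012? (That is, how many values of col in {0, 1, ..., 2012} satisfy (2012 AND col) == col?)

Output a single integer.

2012 in binary = 11111011100
popcount(2012) = number of 1-bits in 11111011100 = 8
A col c satisfies (2012 AND c) == c iff every set bit of c is also set in 2012; each of the 8 set bits of 2012 can independently be on or off in c.
count = 2^8 = 256

Answer: 256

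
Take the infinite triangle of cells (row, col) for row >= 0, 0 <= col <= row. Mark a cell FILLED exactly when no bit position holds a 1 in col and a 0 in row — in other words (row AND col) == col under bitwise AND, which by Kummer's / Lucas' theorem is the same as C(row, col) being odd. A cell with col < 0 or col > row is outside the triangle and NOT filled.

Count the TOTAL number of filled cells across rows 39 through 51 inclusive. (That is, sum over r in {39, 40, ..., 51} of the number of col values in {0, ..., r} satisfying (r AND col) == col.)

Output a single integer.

Answer: 160

Derivation:
r39=100111 pc4: +16 =16
r40=101000 pc2: +4 =20
r41=101001 pc3: +8 =28
r42=101010 pc3: +8 =36
r43=101011 pc4: +16 =52
r44=101100 pc3: +8 =60
r45=101101 pc4: +16 =76
r46=101110 pc4: +16 =92
r47=101111 pc5: +32 =124
r48=110000 pc2: +4 =128
r49=110001 pc3: +8 =136
r50=110010 pc3: +8 =144
r51=110011 pc4: +16 =160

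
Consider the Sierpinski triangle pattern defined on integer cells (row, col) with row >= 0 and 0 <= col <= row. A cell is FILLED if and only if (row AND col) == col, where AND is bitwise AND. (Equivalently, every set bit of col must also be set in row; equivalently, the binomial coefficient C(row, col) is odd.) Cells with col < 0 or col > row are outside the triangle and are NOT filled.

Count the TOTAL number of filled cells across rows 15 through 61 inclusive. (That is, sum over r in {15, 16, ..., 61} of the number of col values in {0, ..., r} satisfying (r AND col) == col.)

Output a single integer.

r15=1111 pc4: +16 =16
r16=10000 pc1: +2 =18
r17=10001 pc2: +4 =22
r18=10010 pc2: +4 =26
r19=10011 pc3: +8 =34
r20=10100 pc2: +4 =38
r21=10101 pc3: +8 =46
r22=10110 pc3: +8 =54
r23=10111 pc4: +16 =70
r24=11000 pc2: +4 =74
r25=11001 pc3: +8 =82
r26=11010 pc3: +8 =90
r27=11011 pc4: +16 =106
r28=11100 pc3: +8 =114
r29=11101 pc4: +16 =130
r30=11110 pc4: +16 =146
r31=11111 pc5: +32 =178
r32=100000 pc1: +2 =180
r33=100001 pc2: +4 =184
r34=100010 pc2: +4 =188
r35=100011 pc3: +8 =196
r36=100100 pc2: +4 =200
r37=100101 pc3: +8 =208
r38=100110 pc3: +8 =216
r39=100111 pc4: +16 =232
r40=101000 pc2: +4 =236
r41=101001 pc3: +8 =244
r42=101010 pc3: +8 =252
r43=101011 pc4: +16 =268
r44=101100 pc3: +8 =276
r45=101101 pc4: +16 =292
r46=101110 pc4: +16 =308
r47=101111 pc5: +32 =340
r48=110000 pc2: +4 =344
r49=110001 pc3: +8 =352
r50=110010 pc3: +8 =360
r51=110011 pc4: +16 =376
r52=110100 pc3: +8 =384
r53=110101 pc4: +16 =400
r54=110110 pc4: +16 =416
r55=110111 pc5: +32 =448
r56=111000 pc3: +8 =456
r57=111001 pc4: +16 =472
r58=111010 pc4: +16 =488
r59=111011 pc5: +32 =520
r60=111100 pc4: +16 =536
r61=111101 pc5: +32 =568

Answer: 568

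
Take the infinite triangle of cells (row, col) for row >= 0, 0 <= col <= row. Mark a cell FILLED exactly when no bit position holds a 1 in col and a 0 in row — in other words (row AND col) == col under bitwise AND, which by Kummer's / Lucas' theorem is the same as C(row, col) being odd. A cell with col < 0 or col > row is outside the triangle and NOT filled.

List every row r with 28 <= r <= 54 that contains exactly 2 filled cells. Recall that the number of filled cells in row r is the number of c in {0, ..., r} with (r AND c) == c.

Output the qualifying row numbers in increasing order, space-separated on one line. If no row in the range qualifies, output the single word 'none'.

Answer: 32

Derivation:
Row r has 2^popcount(r) filled cells, so we need popcount(r) = log2(2) = 1.
Scan r = 28..54 and keep those with exactly 1 one-bits:
r=28=11100 popcount=3 -> skip
r=29=11101 popcount=4 -> skip
r=30=11110 popcount=4 -> skip
r=31=11111 popcount=5 -> skip
r=32=100000 popcount=1 -> KEEP
r=33=100001 popcount=2 -> skip
r=34=100010 popcount=2 -> skip
r=35=100011 popcount=3 -> skip
r=36=100100 popcount=2 -> skip
r=37=100101 popcount=3 -> skip
r=38=100110 popcount=3 -> skip
r=39=100111 popcount=4 -> skip
r=40=101000 popcount=2 -> skip
r=41=101001 popcount=3 -> skip
r=42=101010 popcount=3 -> skip
r=43=101011 popcount=4 -> skip
r=44=101100 popcount=3 -> skip
r=45=101101 popcount=4 -> skip
r=46=101110 popcount=4 -> skip
r=47=101111 popcount=5 -> skip
r=48=110000 popcount=2 -> skip
r=49=110001 popcount=3 -> skip
r=50=110010 popcount=3 -> skip
r=51=110011 popcount=4 -> skip
r=52=110100 popcount=3 -> skip
r=53=110101 popcount=4 -> skip
r=54=110110 popcount=4 -> skip
Kept rows: 32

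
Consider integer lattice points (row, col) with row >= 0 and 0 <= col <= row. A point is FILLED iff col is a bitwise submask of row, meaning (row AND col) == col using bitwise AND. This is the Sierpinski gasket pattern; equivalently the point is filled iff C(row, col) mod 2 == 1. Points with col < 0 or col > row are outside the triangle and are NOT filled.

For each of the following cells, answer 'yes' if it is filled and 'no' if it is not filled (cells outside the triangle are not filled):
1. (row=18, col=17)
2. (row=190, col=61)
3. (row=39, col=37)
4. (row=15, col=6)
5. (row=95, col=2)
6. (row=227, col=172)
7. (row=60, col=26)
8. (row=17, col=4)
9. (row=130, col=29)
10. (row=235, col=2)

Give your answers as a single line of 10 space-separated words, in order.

(18,17): row=0b10010, col=0b10001, row AND col = 0b10000 = 16; 16 != 17 -> empty
(190,61): row=0b10111110, col=0b111101, row AND col = 0b111100 = 60; 60 != 61 -> empty
(39,37): row=0b100111, col=0b100101, row AND col = 0b100101 = 37; 37 == 37 -> filled
(15,6): row=0b1111, col=0b110, row AND col = 0b110 = 6; 6 == 6 -> filled
(95,2): row=0b1011111, col=0b10, row AND col = 0b10 = 2; 2 == 2 -> filled
(227,172): row=0b11100011, col=0b10101100, row AND col = 0b10100000 = 160; 160 != 172 -> empty
(60,26): row=0b111100, col=0b11010, row AND col = 0b11000 = 24; 24 != 26 -> empty
(17,4): row=0b10001, col=0b100, row AND col = 0b0 = 0; 0 != 4 -> empty
(130,29): row=0b10000010, col=0b11101, row AND col = 0b0 = 0; 0 != 29 -> empty
(235,2): row=0b11101011, col=0b10, row AND col = 0b10 = 2; 2 == 2 -> filled

Answer: no no yes yes yes no no no no yes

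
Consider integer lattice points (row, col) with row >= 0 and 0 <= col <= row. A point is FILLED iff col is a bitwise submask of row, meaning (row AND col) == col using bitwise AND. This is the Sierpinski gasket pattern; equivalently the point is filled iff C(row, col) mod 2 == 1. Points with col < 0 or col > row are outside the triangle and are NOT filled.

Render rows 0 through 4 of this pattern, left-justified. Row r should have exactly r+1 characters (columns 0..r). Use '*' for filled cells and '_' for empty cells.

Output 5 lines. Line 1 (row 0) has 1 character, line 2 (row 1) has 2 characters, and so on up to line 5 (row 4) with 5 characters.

Answer: *
**
*_*
****
*___*

Derivation:
r0=0: *
r1=1: **
r2=10: *_*
r3=11: ****
r4=100: *___*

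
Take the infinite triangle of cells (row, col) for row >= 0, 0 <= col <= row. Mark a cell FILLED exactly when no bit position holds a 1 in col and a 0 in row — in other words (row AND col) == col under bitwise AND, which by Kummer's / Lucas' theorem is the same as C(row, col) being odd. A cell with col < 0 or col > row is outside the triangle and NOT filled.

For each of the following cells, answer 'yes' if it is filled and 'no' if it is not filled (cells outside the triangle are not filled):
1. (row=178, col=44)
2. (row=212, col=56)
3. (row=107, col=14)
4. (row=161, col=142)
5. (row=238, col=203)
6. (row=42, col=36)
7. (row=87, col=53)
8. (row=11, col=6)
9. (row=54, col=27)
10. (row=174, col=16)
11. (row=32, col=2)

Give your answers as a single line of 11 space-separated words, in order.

(178,44): row=0b10110010, col=0b101100, row AND col = 0b100000 = 32; 32 != 44 -> empty
(212,56): row=0b11010100, col=0b111000, row AND col = 0b10000 = 16; 16 != 56 -> empty
(107,14): row=0b1101011, col=0b1110, row AND col = 0b1010 = 10; 10 != 14 -> empty
(161,142): row=0b10100001, col=0b10001110, row AND col = 0b10000000 = 128; 128 != 142 -> empty
(238,203): row=0b11101110, col=0b11001011, row AND col = 0b11001010 = 202; 202 != 203 -> empty
(42,36): row=0b101010, col=0b100100, row AND col = 0b100000 = 32; 32 != 36 -> empty
(87,53): row=0b1010111, col=0b110101, row AND col = 0b10101 = 21; 21 != 53 -> empty
(11,6): row=0b1011, col=0b110, row AND col = 0b10 = 2; 2 != 6 -> empty
(54,27): row=0b110110, col=0b11011, row AND col = 0b10010 = 18; 18 != 27 -> empty
(174,16): row=0b10101110, col=0b10000, row AND col = 0b0 = 0; 0 != 16 -> empty
(32,2): row=0b100000, col=0b10, row AND col = 0b0 = 0; 0 != 2 -> empty

Answer: no no no no no no no no no no no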